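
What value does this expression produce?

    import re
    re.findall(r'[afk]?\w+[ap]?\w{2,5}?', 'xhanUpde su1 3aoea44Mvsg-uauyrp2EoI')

This matches optionally one of [afk], then one or more of a word character, then optionally one of [ap]; then 2 to 5 of a word character (lazy).
Matches: at [0:8] → 'xhanUpde'; at [9:12] → 'su1'; at [13:24] → '3aoea44Mvsg'; at [25:35] → 'uauyrp2EoI'.
`findall` yields the raw match text (4 of them) because the pattern has no groups.

['xhanUpde', 'su1', '3aoea44Mvsg', 'uauyrp2EoI']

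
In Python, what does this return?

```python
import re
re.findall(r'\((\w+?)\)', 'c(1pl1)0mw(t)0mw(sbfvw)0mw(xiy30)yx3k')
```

One capturing group, so `findall` returns just the captured substring from each match — 4 in all.

['1pl1', 't', 'sbfvw', 'xiy30']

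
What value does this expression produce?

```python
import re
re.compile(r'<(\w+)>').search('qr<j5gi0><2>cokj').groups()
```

The match spans [2:9] → '<j5gi0>'.
Captured: group 1 = 'j5gi0'.

('j5gi0',)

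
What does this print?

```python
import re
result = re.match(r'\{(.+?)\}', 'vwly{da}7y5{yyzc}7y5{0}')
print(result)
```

None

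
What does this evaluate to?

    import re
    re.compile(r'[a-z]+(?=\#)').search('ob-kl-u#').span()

Lookahead/lookbehind check context without consuming it, so the matched span excludes the asserted characters.
Unlike `match`, `search` isn't anchored — it looks for the pattern anywhere in the string.
The match spans [6:7] → 'u'.

(6, 7)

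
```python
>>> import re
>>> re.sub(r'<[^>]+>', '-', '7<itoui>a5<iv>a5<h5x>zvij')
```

'7-a5-a5-zvij'

Matches: at [1:8] → '<itoui>'; at [10:14] → '<iv>'; at [16:21] → '<h5x>'.
`sub` substitutes '-' at each match site.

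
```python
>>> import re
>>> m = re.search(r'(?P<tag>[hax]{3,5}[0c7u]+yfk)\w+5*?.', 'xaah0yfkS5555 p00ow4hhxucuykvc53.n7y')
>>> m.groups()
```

('xaah0yfk',)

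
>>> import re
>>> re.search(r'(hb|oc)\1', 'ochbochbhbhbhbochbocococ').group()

'hbhb'

A backreference is literal: `\1` must see the identical characters the first group matched.
`search` walks the string left to right and returns the first match it finds.
The match spans [6:10] → 'hbhb'.
Captured: group 1 = 'hb'.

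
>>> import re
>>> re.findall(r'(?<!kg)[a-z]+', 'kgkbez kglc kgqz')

The negative lookaround is zero-width — it rules out positions where the adjacent text would match, without consuming anything.
`findall` yields the raw match text (3 of them) because the pattern has no groups.

['kgkbez', 'kglc', 'kgqz']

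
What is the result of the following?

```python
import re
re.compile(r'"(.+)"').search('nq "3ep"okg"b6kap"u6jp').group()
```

'"3ep"okg"b6kap"'

`re.search` scans for the first position where the pattern succeeds.
The match spans [3:18] → '"3ep"okg"b6kap"'.
Captured: group 1 = '3ep"okg"b6kap'.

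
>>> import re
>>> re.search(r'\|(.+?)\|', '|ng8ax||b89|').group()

Because the quantifier is non-greedy, it stops expanding at the earliest point where the rest of the pattern can succeed.
`re.search` scans for the first position where the pattern succeeds.
The match spans [0:7] → '|ng8ax|'.
Captured: group 1 = 'ng8ax'.

'|ng8ax|'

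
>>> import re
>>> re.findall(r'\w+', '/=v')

['v']

The pattern matches one or more of a word character.
Matches: at [2:3] → 'v'.
With no groups in the pattern, `findall` gives back each whole match — 1 here.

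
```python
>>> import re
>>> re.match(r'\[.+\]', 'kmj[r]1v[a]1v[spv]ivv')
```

`re.match` won't scan ahead — the pattern has to work from the very first character.
Here position 0 doesn't satisfy it, so the call returns None.

None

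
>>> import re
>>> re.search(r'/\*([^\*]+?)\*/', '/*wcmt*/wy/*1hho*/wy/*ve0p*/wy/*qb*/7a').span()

(0, 8)

The match spans [0:8] → '/*wcmt*/'.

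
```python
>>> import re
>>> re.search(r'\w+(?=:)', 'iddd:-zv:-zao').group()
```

'iddd'

The lookaround is zero-width — it requires the adjacent text to match without consuming it, so the asserted text isn't part of the match.
Unlike `match`, `search` isn't anchored — it looks for the pattern anywhere in the string.
The match spans [0:4] → 'iddd'.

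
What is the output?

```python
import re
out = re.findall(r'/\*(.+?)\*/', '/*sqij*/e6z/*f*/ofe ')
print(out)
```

['sqij', 'f']

A `+?`/`*?`/`{m,n}?` starts at its minimum and grows only as far as needed for what follows to match.
Matches: at [0:8] match '/*sqij*/', group 1 = 'sqij'; at [11:16] match '/*f*/', group 1 = 'f'.
`findall` collects group 1 from each match (2 total).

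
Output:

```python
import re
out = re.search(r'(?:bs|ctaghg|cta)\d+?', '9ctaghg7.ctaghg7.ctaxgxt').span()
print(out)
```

(1, 8)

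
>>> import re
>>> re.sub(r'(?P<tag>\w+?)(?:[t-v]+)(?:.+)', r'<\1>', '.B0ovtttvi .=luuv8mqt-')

'.<B0o>'

Because the quantifier is non-greedy, it stops expanding at the earliest point where the rest of the pattern can succeed.
`\1` in the replacement pulls in group 1's text for each match.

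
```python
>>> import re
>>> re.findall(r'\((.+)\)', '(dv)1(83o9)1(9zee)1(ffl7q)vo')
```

['dv)1(83o9)1(9zee)1(ffl7q']

Because there's exactly one group, `findall` drops the full match and keeps group 1 from the one hit.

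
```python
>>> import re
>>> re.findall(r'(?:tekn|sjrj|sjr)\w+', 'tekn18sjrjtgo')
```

['tekn18sjrjtgo']

Scanning left to right: at [0:13] → 'tekn18sjrjtgo'.
No capturing groups, so `findall` returns the 1 full match string.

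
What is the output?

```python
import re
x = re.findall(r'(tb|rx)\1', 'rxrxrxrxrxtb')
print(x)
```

The backreference `\1` re-matches whatever the first group consumed, character for character.
Because there's exactly one group, `findall` drops the full match and keeps group 1 from each hit.

['rx', 'rx']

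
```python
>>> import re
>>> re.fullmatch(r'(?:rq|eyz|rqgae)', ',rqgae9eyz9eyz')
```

`fullmatch` succeeds only if the pattern covers the string from start to end.
Here the string isn't matched end-to-end, so the call returns None.

None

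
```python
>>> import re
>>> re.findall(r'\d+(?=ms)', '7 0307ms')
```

The positive lookaround only admits positions where the adjacent text matches; those characters stay outside the span.
Scanning left to right: at [2:6] → '0307'.
With no groups in the pattern, `findall` gives back each whole match — 1 here.

['0307']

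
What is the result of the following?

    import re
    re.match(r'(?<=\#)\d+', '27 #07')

None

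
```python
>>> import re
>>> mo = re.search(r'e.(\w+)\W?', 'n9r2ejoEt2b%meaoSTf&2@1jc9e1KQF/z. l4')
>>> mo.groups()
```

('oEt2b',)

The match spans [4:12] → 'ejoEt2b%'.
Captured: group 1 = 'oEt2b'.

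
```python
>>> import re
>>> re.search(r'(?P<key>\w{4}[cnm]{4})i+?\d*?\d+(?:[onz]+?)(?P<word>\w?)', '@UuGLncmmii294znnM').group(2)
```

Pattern: exactly 4 of a word character, then exactly 4 of one of [cnm] (captured as 'key'); then one or more of the literal 'i' (lazy), then zero or more of a digit (lazy); then one or more of a digit; then one or more of one of [onz] (lazy) (non-capturing group); then optionally a word character (captured as 'word').
Unlike `match`, `search` isn't anchored — it looks for the pattern anywhere in the string.
The match spans [1:16] → 'UuGLncmmii294zn'.
Captured: group 1 = 'UuGLncmm', group 2 = 'n'.

'n'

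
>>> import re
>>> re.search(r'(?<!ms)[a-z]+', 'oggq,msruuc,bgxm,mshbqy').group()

'oggq'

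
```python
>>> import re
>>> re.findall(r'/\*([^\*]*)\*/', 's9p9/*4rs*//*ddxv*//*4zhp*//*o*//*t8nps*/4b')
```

['4rs', 'ddxv', '4zhp', 'o', 't8nps']

Scanning left to right: at [4:11] match '/*4rs*/', group 1 = '4rs'; at [11:19] match '/*ddxv*/', group 1 = 'ddxv'; at [19:27] match '/*4zhp*/', group 1 = '4zhp'; at [27:32] match '/*o*/', group 1 = 'o'; at [32:41] match '/*t8nps*/', group 1 = 't8nps'.
One capturing group, so `findall` returns just the captured substring from each match — 5 in all.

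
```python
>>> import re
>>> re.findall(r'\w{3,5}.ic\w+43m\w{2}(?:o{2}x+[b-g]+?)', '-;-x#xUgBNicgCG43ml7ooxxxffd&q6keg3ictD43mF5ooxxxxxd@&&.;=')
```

['xUgBNicgCG43ml7ooxxxf', 'q6keg3ictD43mF5ooxxxxxd']

Because the quantifier is non-greedy, it stops expanding at the earliest point where the rest of the pattern can succeed.
Since nothing is captured, `findall` lists the 2 matched substrings directly.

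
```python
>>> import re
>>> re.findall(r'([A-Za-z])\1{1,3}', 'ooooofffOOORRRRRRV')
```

['o', 'f', 'O', 'R', 'R']

`\1` is not a pattern — it's the concrete string captured by group 1, re-applied verbatim.
`findall` collects group 1 from each match (5 total).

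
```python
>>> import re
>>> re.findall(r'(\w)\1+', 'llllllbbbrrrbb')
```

['l', 'b', 'r', 'b']

After group 1 captures some text, `\1` only succeeds where that same text appears again.
Scanning left to right: at [0:6] match 'llllll', group 1 = 'l'; at [6:9] match 'bbb', group 1 = 'b'; at [9:12] match 'rrr', group 1 = 'r'; at [12:14] match 'bb', group 1 = 'b'.
`findall` collects group 1 from each match (4 total).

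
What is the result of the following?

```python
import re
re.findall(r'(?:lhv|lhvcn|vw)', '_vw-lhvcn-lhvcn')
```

Alternation isn't longest-match — the leftmost alternative that fits at this position is chosen.
With no groups in the pattern, `findall` gives back each whole match — 3 here.

['vw', 'lhv', 'lhv']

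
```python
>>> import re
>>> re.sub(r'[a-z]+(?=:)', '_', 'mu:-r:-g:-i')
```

'_:-_:-_:-i'

The positive lookaround only admits positions where the adjacent text matches; those characters stay outside the span.
Every occurrence is swapped for '_'.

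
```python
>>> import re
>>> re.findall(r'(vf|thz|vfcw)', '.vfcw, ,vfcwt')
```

['vf', 'vf']

Branches in `(...|...)` are attempted left-to-right; the first branch that allows the whole pattern to succeed is taken.
Walking the string: at [1:3] match 'vf', group 1 = 'vf'; at [8:10] match 'vf', group 1 = 'vf'.
One capturing group, so `findall` returns just the captured substring from each match — 2 in all.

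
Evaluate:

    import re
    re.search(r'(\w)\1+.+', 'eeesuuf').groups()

The match spans [0:7] → 'eeesuuf'.
Captured: group 1 = 'e'.

('e',)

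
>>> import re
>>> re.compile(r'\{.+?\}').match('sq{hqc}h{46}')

None

With `match`, the pattern is implicitly anchored at the beginning.
Here the string doesn't start with a match, so the call returns None.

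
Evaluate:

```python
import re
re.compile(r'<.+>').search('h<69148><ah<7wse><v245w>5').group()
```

'<69148><ah<7wse><v245w>'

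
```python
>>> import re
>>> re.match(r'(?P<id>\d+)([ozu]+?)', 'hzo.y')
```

With `match`, the pattern is implicitly anchored at the beginning.
Here the pattern fails at index 0, so the call returns None.

None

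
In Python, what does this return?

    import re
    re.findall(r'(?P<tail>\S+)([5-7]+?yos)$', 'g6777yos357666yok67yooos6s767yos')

The pattern matches one or more of a non-whitespace character (captured as 'tail'); then one or more of a character in [5-7] (lazy), then the literal 'yos' (captured); then anchored at the end.
Scanning left to right: at [0:32] match 'g6777yos357666yok67yooos6s767yos', groups = ('g6777yos357666yok67yooos6s76', '7yos').
With 2 capturing groups, `findall` returns a 2-tuple per match.

[('g6777yos357666yok67yooos6s76', '7yos')]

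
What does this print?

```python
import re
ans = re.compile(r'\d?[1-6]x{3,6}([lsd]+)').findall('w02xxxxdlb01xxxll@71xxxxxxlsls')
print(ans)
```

['dl', 'll', 'lsls']

This matches optionally a digit, then a character in [1-6], then 3 to 6 of the literal 'x'; then one or more of one of [lsd] (captured).
Matches: at [1:9] match '02xxxxdl', group 1 = 'dl'; at [10:17] match '01xxxll', group 1 = 'll'; at [18:30] match '71xxxxxxlsls', group 1 = 'lsls'.
With a single group, `findall` returns only what that group captured — 3 items.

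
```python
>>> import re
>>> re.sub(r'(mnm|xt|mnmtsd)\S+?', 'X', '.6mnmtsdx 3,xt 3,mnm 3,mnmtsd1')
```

'.6Xsdx 3,xt 3,mnm 3,Xsd1'

Alternation tries branches left to right and keeps the first one that lets the overall match succeed at that position.
Each match is replaced by 'X'.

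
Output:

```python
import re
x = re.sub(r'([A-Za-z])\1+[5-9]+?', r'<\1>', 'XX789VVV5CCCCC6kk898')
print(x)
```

<X>89<V><C><k>98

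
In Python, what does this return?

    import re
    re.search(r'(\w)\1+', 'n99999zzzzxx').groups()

('9',)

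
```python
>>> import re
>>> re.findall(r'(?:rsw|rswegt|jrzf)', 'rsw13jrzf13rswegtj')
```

Alternation isn't longest-match — the leftmost alternative that fits at this position is chosen.
With no groups in the pattern, `findall` gives back each whole match — 3 here.

['rsw', 'jrzf', 'rsw']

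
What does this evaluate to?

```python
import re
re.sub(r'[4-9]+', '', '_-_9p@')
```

Pattern: one or more of a character in [4-9].
Matches: at [3:4] → '9'.
Each match is replaced by ''.

'_-_p@'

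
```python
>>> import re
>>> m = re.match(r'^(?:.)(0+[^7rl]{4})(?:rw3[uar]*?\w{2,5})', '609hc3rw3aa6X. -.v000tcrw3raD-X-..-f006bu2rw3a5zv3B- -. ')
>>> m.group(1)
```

'09hc3'

This matches anchored at the start of the string; then any character (non-capturing group); then one or more of a literal '0', then exactly 4 of any character except [7rl] (captured); then the literal 'rw3', then zero or more of one of [uar] (lazy), then 2 to 5 of a word character (non-capturing group).
`re.match` won't scan ahead — the pattern has to work from the very first character.
The match spans [0:13] → '609hc3rw3aa6X'.
Captured: group 1 = '09hc3'.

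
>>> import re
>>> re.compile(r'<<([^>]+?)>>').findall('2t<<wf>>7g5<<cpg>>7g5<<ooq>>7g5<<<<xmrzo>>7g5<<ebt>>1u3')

['wf', 'cpg', 'ooq', '<<xmrzo', 'ebt']

Scanning left to right: at [2:8] match '<<wf>>', group 1 = 'wf'; at [11:18] match '<<cpg>>', group 1 = 'cpg'; at [21:28] match '<<ooq>>', group 1 = 'ooq'; at [31:42] match '<<<<xmrzo>>', group 1 = '<<xmrzo'; at [45:52] match '<<ebt>>', group 1 = 'ebt'.
One capturing group, so `findall` returns just the captured substring from each match — 5 in all.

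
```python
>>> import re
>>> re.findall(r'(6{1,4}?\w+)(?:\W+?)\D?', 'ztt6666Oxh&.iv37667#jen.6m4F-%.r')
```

The pattern matches 1 to 4 of the literal '6' (lazy), then one or more of a word character (captured); then one or more of a non-word character (lazy) (non-capturing group); then optionally a non-digit.
Matches: at [3:12] match '6666Oxh&.', group 1 = '6666Oxh'; at [16:21] match '667#j', group 1 = '667'; at [24:30] match '6m4F-%', group 1 = '6m4F'.
One capturing group, so `findall` returns just the captured substring from each match — 3 in all.

['6666Oxh', '667', '6m4F']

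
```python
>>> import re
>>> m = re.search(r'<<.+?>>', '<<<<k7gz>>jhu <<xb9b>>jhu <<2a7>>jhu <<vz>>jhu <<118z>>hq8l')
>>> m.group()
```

`re.search` tries every starting position until one works.
The match spans [0:10] → '<<<<k7gz>>'.

'<<<<k7gz>>'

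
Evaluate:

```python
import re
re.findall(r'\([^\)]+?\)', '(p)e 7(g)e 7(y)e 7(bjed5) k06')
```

['(p)', '(g)', '(y)', '(bjed5)']

Matches: at [0:3] → '(p)'; at [6:9] → '(g)'; at [12:15] → '(y)'; at [18:25] → '(bjed5)'.
`findall` yields the raw match text (4 of them) because the pattern has no groups.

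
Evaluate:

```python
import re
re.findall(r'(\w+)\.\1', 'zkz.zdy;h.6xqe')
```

A backreference is literal: `\1` must see the identical characters the first group matched.
Scanning left to right: at [2:5] match 'z.z', group 1 = 'z'.
`findall` collects group 1 from the one match (1 total).

['z']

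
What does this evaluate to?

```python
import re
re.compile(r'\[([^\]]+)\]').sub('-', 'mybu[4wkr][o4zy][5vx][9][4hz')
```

`sub` substitutes '-' at each match site.

'mybu----[4hz'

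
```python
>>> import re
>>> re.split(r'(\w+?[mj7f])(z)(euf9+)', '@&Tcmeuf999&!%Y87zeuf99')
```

The group in the pattern means `split` returns the separators' captures alongside the pieces.

['@&Tcmeuf999&!%', 'Y87', 'z', 'euf99', '']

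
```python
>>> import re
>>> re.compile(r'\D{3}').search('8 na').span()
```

This matches exactly 3 of a non-digit.
`re.search` scans for the first position where the pattern succeeds.
The match spans [1:4] → ' na'.

(1, 4)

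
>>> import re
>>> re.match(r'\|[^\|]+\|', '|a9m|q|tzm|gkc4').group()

`re.match` won't scan ahead — the pattern has to work from the very first character.
The match spans [0:5] → '|a9m|'.

'|a9m|'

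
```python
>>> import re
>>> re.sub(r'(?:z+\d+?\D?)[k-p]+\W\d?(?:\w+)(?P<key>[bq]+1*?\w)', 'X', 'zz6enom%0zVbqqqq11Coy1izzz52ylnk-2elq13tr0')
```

'X1Coy1iX3tr0'

The pattern matches one or more of a literal 'z', then one or more of a digit (lazy), then optionally a non-digit (non-capturing group); then one or more of a character in [k-p], then a non-word character, then optionally a digit; then one or more of a word character (non-capturing group); then one or more of one of [bq], then zero or more of the literal '1' (lazy), then a word character (captured as 'key').
The `?` after the quantifier makes it lazy — it takes as little as possible before letting the rest of the pattern try.
Matches: at [0:17] → 'zz6enom%0zVbqqqq1'; at [23:38] → 'zzz52ylnk-2elq1'.
Each match is replaced by 'X'.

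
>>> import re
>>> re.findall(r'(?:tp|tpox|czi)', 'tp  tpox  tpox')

Branches in `(...|...)` are attempted left-to-right; the first branch that allows the whole pattern to succeed is taken.
Walking the string: at [0:2] → 'tp'; at [4:6] → 'tp'; at [10:12] → 'tp'.
Since nothing is captured, `findall` lists the 3 matched substrings directly.

['tp', 'tp', 'tp']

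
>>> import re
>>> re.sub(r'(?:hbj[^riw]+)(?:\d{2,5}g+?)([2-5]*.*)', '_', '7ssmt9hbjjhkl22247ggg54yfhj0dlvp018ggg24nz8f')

'7ssmt9_'

Pattern: the literal 'hbj', then one or more of any character except [riw] (non-capturing group); then 2 to 5 of a digit, then one or more of a literal 'g' (lazy) (non-capturing group); then zero or more of a character in [2-5], then zero or more of any character (captured).
`sub` substitutes '_' at each match site.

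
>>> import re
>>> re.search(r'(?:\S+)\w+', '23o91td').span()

(0, 7)

Pattern: one or more of a non-whitespace character (non-capturing group); then one or more of a word character.
Unlike `match`, `search` isn't anchored — it looks for the pattern anywhere in the string.
The match spans [0:7] → '23o91td'.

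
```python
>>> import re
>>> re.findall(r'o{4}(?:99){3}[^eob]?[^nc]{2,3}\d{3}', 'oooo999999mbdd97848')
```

['oooo999999mbdd978']

Pattern: exactly 4 of the literal 'o', then the literal '99' repeated 3 times, then optionally any character except [eob]; then 2 to 3 of any character except [nc], then exactly 3 of a digit.
Matches: at [0:17] → 'oooo999999mbdd978'.
Since nothing is captured, `findall` lists the 1 matched substring directly.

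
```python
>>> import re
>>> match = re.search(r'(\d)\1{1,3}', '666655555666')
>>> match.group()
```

'6666'

`\1` is not a pattern — it's the concrete string captured by group 1, re-applied verbatim.
The match spans [0:4] → '6666'.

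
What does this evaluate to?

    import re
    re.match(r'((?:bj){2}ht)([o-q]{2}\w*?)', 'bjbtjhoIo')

None

`re.match` won't scan ahead — the pattern has to work from the very first character.
Here the string doesn't start with a match, so the call returns None.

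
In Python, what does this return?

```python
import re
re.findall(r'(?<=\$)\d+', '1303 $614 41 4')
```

['614']

The lookaround is zero-width — it requires the adjacent text to match without consuming it, so the asserted text isn't part of the match.
`findall` yields the raw match text (1 of them) because the pattern has no groups.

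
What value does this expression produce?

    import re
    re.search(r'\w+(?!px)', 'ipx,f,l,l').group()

'ipx'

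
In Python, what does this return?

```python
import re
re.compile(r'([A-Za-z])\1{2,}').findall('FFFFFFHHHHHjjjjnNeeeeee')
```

['F', 'H', 'j', 'e']

`\1` is not a pattern — it's the concrete string captured by group 1, re-applied verbatim.
Matches: at [0:6] match 'FFFFFF', group 1 = 'F'; at [6:11] match 'HHHHH', group 1 = 'H'; at [11:15] match 'jjjj', group 1 = 'j'; at [17:23] match 'eeeeee', group 1 = 'e'.
Because there's exactly one group, `findall` drops the full match and keeps group 1 from each hit.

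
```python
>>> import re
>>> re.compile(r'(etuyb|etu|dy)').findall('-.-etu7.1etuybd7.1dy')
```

Alternation isn't longest-match — the leftmost alternative that fits at this position is chosen.
Scanning left to right: at [3:6] match 'etu', group 1 = 'etu'; at [9:14] match 'etuyb', group 1 = 'etuyb'; at [18:20] match 'dy', group 1 = 'dy'.
With a single group, `findall` returns only what that group captured — 3 items.

['etu', 'etuyb', 'dy']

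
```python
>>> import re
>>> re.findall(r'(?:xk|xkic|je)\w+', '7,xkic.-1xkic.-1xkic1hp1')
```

['xkic', 'xkic', 'xkic1hp1']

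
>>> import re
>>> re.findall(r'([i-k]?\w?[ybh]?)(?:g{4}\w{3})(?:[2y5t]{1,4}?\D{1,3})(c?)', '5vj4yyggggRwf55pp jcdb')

[('yy', '')]

Pattern: optionally a character in [i-k], then optionally a word character, then optionally one of [ybh] (captured); then exactly 4 of the literal 'g', then exactly 3 of a word character (non-capturing group); then 1 to 4 of one of [2y5t] (lazy), then 1 to 3 of a non-digit (non-capturing group); then optionally a literal 'c' (captured).
Scanning left to right: at [4:18] match 'yyggggRwf55pp ', groups = ('yy', '').
Multiple groups make `findall` return tuples — one 2-tuple for the one match.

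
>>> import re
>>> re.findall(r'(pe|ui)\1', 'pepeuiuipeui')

['pe', 'ui']

The backreference `\1` re-matches whatever the first group consumed, character for character.
`findall` collects group 1 from each match (2 total).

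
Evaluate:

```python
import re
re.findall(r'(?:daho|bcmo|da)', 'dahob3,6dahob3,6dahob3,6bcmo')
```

The regex engine tests alternatives in the order written; an earlier branch that matches wins even if a later one would match more.
With no groups in the pattern, `findall` gives back each whole match — 4 here.

['daho', 'daho', 'daho', 'bcmo']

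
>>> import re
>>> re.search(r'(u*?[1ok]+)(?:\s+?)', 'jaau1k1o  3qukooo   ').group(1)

'u1k1o'

Pattern: zero or more of a literal 'u' (lazy), then one or more of one of [1ok] (captured); then one or more of whitespace (lazy) (non-capturing group).
`re.search` tries every starting position until one works.
The match spans [3:9] → 'u1k1o '.
Captured: group 1 = 'u1k1o'.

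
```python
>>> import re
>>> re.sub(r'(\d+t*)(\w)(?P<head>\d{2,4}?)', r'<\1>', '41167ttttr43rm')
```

This matches one or more of a digit, then zero or more of the literal 't' (captured); then a word character (captured); then 2 to 4 of a digit (lazy) (captured as 'head').
Matches: at [0:12] → '41167ttttr43'.
`\1` in the replacement pulls in group 1's text for each match.

'<41167tttt>rm'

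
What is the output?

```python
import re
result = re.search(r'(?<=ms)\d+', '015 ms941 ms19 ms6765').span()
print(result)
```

Lookahead/lookbehind check context without consuming it, so the matched span excludes the asserted characters.
The match spans [6:9] → '941'.

(6, 9)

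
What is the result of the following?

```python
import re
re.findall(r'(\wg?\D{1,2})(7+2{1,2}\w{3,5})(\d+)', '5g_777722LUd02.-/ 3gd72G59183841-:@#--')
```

[('5g_', '777722LUd0', '2'), ('3gd', '72G5918', '3841')]

`findall` packs the 3 group values into a tuple for every match.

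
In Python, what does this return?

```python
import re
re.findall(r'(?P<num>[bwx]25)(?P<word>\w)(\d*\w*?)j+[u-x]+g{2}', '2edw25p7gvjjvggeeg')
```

[('w25', 'p', '7gv')]

Pattern: one of [bwx], then the literal '25' (captured as 'num'); then a word character (captured as 'word'); then zero or more of a digit, then zero or more of a word character (lazy) (captured); then one or more of the literal 'j', then one or more of a character in [u-x], then exactly 2 of a literal 'g'.
Walking the string: at [3:15] match 'w25p7gvjjvgg', groups = ('w25', 'p', '7gv').
With 3 capturing groups, `findall` returns a 3-tuple per match.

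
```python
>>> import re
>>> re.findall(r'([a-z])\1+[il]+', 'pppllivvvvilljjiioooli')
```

['p', 'v', 'j', 'o']

`\1` is not a pattern — it's the concrete string captured by group 1, re-applied verbatim.
With a single group, `findall` returns only what that group captured — 4 items.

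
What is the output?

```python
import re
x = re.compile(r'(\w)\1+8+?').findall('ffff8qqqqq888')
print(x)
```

A backreference is literal: `\1` must see the identical characters the first group matched.
Scanning left to right: at [0:5] match 'ffff8', group 1 = 'f'; at [5:11] match 'qqqqq8', group 1 = 'q'.
`findall` collects group 1 from each match (2 total).

['f', 'q']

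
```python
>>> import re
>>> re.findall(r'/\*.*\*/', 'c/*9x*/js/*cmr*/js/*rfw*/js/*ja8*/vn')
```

Walking the string: at [1:34] → '/*9x*/js/*cmr*/js/*rfw*/js/*ja8*/'.
`findall` yields the raw match text (1 of them) because the pattern has no groups.

['/*9x*/js/*cmr*/js/*rfw*/js/*ja8*/']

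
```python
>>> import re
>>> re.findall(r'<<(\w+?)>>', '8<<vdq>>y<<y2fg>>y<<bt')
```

['vdq', 'y2fg']

With a single group, `findall` returns only what that group captured — 2 items.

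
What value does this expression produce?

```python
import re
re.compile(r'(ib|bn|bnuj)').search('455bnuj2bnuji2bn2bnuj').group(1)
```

'bn'

The match spans [3:5] → 'bn'.
Captured: group 1 = 'bn'.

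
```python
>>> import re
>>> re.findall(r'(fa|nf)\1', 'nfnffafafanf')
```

['nf', 'fa']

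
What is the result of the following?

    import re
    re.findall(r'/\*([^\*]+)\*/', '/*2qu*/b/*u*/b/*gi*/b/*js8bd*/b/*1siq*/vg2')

['2qu', 'u', 'gi', 'js8bd', '1siq']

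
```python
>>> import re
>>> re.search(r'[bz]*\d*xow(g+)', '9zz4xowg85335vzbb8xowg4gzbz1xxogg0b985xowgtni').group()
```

'zz4xowg'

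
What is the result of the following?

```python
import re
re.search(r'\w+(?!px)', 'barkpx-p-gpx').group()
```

'barkpx'

The negative lookahead/lookbehind blocks any match where the forbidden context is present.
The match spans [0:6] → 'barkpx'.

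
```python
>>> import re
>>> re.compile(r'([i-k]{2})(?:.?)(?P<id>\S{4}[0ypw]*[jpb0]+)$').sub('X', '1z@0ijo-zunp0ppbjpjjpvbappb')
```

'1z@0ijo-zunp0ppbjpX'

Every occurrence is swapped for 'X'.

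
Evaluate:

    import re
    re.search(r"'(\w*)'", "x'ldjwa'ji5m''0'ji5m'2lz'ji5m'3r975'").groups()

`re.search` scans for the first position where the pattern succeeds.
The match spans [1:8] → "'ldjwa'".
Captured: group 1 = 'ldjwa'.

('ldjwa',)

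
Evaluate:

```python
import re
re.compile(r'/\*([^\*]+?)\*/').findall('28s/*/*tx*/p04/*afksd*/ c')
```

['tx', 'afksd']

Matches: at [5:11] match '/*tx*/', group 1 = 'tx'; at [14:23] match '/*afksd*/', group 1 = 'afksd'.
Because there's exactly one group, `findall` drops the full match and keeps group 1 from each hit.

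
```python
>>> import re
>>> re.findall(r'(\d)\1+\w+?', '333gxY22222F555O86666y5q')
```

['3', '2', '5', '6']

`\1` has to match the exact text group 1 already captured.
Walking the string: at [0:4] match '333g', group 1 = '3'; at [6:12] match '22222F', group 1 = '2'; at [12:16] match '555O', group 1 = '5'; at [17:22] match '6666y', group 1 = '6'.
`findall` collects group 1 from each match (4 total).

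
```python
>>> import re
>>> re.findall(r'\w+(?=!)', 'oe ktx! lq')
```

['ktx']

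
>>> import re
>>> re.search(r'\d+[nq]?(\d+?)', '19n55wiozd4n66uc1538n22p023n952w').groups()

('5',)

The match spans [0:4] → '19n5'.
Captured: group 1 = '5'.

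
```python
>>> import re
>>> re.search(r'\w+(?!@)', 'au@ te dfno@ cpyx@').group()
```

'a'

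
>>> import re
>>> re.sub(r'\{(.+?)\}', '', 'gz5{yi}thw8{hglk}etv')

A non-greedy quantifier consumes as few characters as it can — just enough that the remainder of the pattern still matches from where it stops; whatever follows it matches normally.
`sub` substitutes '' at each match site.

'gz5thw8etv'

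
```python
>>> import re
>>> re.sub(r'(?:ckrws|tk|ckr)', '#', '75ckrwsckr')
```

'75##'

Alternation tries branches left to right and keeps the first one that lets the overall match succeed at that position.
Every occurrence is swapped for '#'.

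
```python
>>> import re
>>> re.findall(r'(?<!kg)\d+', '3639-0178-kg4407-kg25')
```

['3639', '0178', '407', '5']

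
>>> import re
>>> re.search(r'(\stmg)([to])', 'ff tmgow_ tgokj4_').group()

The match spans [2:7] → ' tmgo'.

' tmgo'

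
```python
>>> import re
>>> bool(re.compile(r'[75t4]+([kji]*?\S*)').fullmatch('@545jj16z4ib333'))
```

For `fullmatch`, every character of the input must be accounted for by the pattern.
Here there's no way to consume every character, so the call returns None, and `bool(None)` is False.

False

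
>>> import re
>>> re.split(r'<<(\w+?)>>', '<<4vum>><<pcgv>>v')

Matches to split on: at [0:8] → '<<4vum>>'; at [8:16] → '<<pcgv>>'.
The group in the pattern means `split` returns the separators' captures alongside the pieces.

['', '4vum', '', 'pcgv', 'v']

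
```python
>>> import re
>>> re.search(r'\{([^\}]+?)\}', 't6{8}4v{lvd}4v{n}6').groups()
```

('8',)

Unlike `match`, `search` isn't anchored — it looks for the pattern anywhere in the string.
The match spans [2:5] → '{8}'.
Captured: group 1 = '8'.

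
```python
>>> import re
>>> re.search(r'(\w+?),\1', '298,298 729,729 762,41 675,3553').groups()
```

The match spans [0:7] → '298,298'.
Captured: group 1 = '298'.

('298',)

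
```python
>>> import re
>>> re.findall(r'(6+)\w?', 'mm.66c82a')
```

With a single group, `findall` returns only what that group captured — 1 item.

['66']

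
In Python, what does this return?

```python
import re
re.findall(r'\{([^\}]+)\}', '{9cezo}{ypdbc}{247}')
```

['9cezo', 'ypdbc', '247']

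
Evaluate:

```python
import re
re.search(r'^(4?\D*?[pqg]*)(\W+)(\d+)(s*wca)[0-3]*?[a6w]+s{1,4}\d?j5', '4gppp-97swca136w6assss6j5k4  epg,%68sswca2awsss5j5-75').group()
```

'4gppp-97swca136w6assss6j5'

Pattern: anchored at the start of the string; then optionally a literal '4', then zero or more of a non-digit (lazy), then zero or more of one of [pqg] (captured); then one or more of a non-word character (captured); then one or more of a digit (captured); then zero or more of the literal 's', then the literal 'wca' (captured); then zero or more of a character in [0-3] (lazy), then one or more of one of [a6w]; then 1 to 4 of the literal 's', then optionally a digit, then the literal 'j5'.
`re.search` tries every starting position until one works.
The match spans [0:25] → '4gppp-97swca136w6assss6j5'.
Captured: group 1 = '4gppp', group 2 = '-', group 3 = '97', group 4 = 'swca'.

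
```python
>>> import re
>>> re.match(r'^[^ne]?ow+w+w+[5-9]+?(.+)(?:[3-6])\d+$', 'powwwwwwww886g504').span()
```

Pattern: anchored at the start of the string; then optionally any character except [ne], then a literal 'o', then one or more of the literal 'w'; then one or more of the literal 'w', then one or more of the literal 'w', then one or more of a character in [5-9] (lazy); then one or more of any character (captured); then a character in [3-6] (non-capturing group); then one or more of a digit; then anchored at the end.
`re.match` only tries the pattern at the start of the string.
The match spans [0:17] → 'powwwwwwww886g504'.
Captured: group 1 = '86g'.

(0, 17)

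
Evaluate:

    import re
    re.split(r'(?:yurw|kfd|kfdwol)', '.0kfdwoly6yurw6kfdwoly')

`|` is ordered: at each position the engine commits to the first alternative that works.
Matches to split on: at [2:5] → 'kfd'; at [10:14] → 'yurw'; at [15:18] → 'kfd'.
The string is cut at each match, leaving 4 pieces.

['.0', 'woly6', '6', 'woly']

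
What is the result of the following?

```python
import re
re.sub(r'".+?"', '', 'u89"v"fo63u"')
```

A non-greedy quantifier consumes as few characters as it can — just enough that the remainder of the pattern still matches from where it stops; whatever follows it matches normally.
`sub` substitutes '' at each match site.

'u89fo63u"'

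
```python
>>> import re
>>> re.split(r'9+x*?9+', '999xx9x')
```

Pattern: one or more of a literal '9'; then zero or more of a literal 'x' (lazy), then one or more of the literal '9'.
Matches to split on: at [0:6] → '999xx9'.
The string is cut at each match, leaving 2 pieces.

['', 'x']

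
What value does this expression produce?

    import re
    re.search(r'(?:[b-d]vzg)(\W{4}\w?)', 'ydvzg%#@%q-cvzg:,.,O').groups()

This matches a character in [b-d], then the literal 'vzg' (non-capturing group); then exactly 4 of a non-word character, then optionally a word character (captured).
`search` walks the string left to right and returns the first match it finds.
The match spans [1:10] → 'dvzg%#@%q'.
Captured: group 1 = '%#@%q'.

('%#@%q',)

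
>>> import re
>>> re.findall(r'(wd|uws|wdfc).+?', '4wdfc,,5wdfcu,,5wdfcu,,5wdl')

The regex engine tests alternatives in the order written; an earlier branch that matches wins even if a later one would match more.
`findall` collects group 1 from each match (4 total).

['wd', 'wd', 'wd', 'wd']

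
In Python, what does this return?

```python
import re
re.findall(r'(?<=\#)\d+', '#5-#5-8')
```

Because the assertion is zero-width, the text it checks is not consumed and won't appear in the result.
Since nothing is captured, `findall` lists the 2 matched substrings directly.

['5', '5']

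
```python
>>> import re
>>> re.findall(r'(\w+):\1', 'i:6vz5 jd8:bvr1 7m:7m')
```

['7m']

`\1` is not a pattern — it's the concrete string captured by group 1, re-applied verbatim.
Scanning left to right: at [16:21] match '7m:7m', group 1 = '7m'.
`findall` collects group 1 from the one match (1 total).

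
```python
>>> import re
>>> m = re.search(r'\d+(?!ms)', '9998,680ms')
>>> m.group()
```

The negative lookahead/lookbehind blocks any match where the forbidden context is present.
`re.search` scans for the first position where the pattern succeeds.
The match spans [0:4] → '9998'.

'9998'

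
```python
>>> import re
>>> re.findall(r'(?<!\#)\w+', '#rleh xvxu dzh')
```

A negative assertion filters positions out without eating any characters.
Matches: at [2:5] → 'leh'; at [6:10] → 'xvxu'; at [11:14] → 'dzh'.
Since nothing is captured, `findall` lists the 3 matched substrings directly.

['leh', 'xvxu', 'dzh']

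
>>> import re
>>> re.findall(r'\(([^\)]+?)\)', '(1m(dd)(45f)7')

['1m(dd', '45f']

Scanning left to right: at [0:7] match '(1m(dd)', group 1 = '1m(dd'; at [7:12] match '(45f)', group 1 = '45f'.
One capturing group, so `findall` returns just the captured substring from each match — 2 in all.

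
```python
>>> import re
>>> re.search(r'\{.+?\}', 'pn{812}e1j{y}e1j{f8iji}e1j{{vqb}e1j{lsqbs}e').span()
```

Unlike `match`, `search` isn't anchored — it looks for the pattern anywhere in the string.
The match spans [2:7] → '{812}'.

(2, 7)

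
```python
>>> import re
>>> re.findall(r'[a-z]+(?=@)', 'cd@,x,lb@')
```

The lookaround is zero-width — it requires the adjacent text to match without consuming it, so the asserted text isn't part of the match.
`findall` yields the raw match text (2 of them) because the pattern has no groups.

['cd', 'lb']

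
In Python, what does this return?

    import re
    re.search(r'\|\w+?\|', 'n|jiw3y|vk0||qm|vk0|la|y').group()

'|jiw3y|'

`re.search` scans for the first position where the pattern succeeds.
The match spans [1:8] → '|jiw3y|'.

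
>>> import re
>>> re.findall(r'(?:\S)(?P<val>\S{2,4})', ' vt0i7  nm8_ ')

Pattern: a non-whitespace character (non-capturing group); then 2 to 4 of a non-whitespace character (captured as 'val').
Scanning left to right: at [1:6] match 'vt0i7', group 1 = 't0i7'; at [8:12] match 'nm8_', group 1 = 'm8_'.
Because there's exactly one group, `findall` drops the full match and keeps group 1 from each hit.

['t0i7', 'm8_']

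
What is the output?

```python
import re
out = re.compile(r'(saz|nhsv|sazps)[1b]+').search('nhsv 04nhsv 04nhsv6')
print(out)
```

None

Here the pattern never matches, so the call returns None.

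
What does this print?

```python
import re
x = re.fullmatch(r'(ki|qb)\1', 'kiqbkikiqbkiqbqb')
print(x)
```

None

For `fullmatch`, every character of the input must be accounted for by the pattern.
Here the pattern can't cover the whole string, so the call returns None.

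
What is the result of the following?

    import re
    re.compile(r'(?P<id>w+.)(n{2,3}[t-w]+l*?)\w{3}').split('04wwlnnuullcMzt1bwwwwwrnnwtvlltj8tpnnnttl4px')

['04', 'wwl', 'nnuu', 'Mzt1b', 'wwwwwr', 'nnwtv', 'j8tpnnnttl4px']

The pattern matches one or more of the literal 'w', then any character (captured as 'id'); then 2 to 3 of a literal 'n', then one or more of a character in [t-w], then zero or more of the literal 'l' (lazy) (captured); then exactly 3 of a word character.
The `?` after the quantifier makes it lazy — it takes as little as possible before letting the rest of the pattern try.
Matches to split on: at [2:12] → 'wwlnnuullc'; at [17:31] → 'wwwwwrnnwtvllt'.
Because the pattern has a capturing group, `split` also inserts each captured text between the pieces.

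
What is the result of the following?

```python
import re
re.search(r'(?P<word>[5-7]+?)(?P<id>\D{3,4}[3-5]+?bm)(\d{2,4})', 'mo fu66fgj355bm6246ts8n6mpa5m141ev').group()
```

The pattern matches one or more of a character in [5-7] (lazy) (captured as 'word'); then 3 to 4 of a non-digit, then one or more of a character in [3-5] (lazy), then the literal 'bm' (captured as 'id'); then 2 to 4 of a digit (captured).
`re.search` tries every starting position until one works.
The match spans [5:19] → '66fgj355bm6246'.
Captured: group 1 = '66', group 2 = 'fgj355bm', group 3 = '6246'.

'66fgj355bm6246'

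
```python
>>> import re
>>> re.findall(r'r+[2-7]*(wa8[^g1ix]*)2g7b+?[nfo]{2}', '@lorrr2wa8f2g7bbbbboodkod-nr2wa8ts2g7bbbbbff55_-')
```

The pattern matches one or more of a literal 'r', then zero or more of a character in [2-7]; then the literal 'wa8', then zero or more of any character except [g1ix] (captured); then the literal '2g7', then one or more of a literal 'b' (lazy), then exactly 2 of one of [nfo].
With a single group, `findall` returns only what that group captured — 2 items.

['wa8f', 'wa8ts']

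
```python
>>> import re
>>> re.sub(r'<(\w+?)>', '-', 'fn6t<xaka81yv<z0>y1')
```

Each match is replaced by '-'.

'fn6t<xaka81yv-y1'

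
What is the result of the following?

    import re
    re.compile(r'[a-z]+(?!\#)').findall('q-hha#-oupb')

Because the assertion is negative and zero-width, positions next to the forbidden text are skipped.
No capturing groups, so `findall` returns the 3 full match strings.

['q', 'hh', 'oupb']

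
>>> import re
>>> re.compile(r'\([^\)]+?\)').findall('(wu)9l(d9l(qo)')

Scanning left to right: at [0:4] → '(wu)'; at [6:14] → '(d9l(qo)'.
No capturing groups, so `findall` returns the 2 full match strings.

['(wu)', '(d9l(qo)']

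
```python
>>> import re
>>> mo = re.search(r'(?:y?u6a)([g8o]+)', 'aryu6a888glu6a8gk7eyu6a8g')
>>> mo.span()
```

Pattern: optionally the literal 'y', then the literal 'u6a' (non-capturing group); then one or more of one of [g8o] (captured).
Unlike `match`, `search` isn't anchored — it looks for the pattern anywhere in the string.
The match spans [2:10] → 'yu6a888g'.
Captured: group 1 = '888g'.

(2, 10)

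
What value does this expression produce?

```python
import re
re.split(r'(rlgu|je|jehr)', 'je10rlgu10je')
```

['', 'je', '10', 'rlgu', '10', 'je', '']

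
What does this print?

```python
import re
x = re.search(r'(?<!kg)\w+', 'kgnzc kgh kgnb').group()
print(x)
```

kgnzc

A negative assertion filters positions out without eating any characters.
The match spans [0:5] → 'kgnzc'.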